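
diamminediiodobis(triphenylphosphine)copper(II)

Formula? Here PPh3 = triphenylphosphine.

[CuI2(NH3)2(PPh3)2]

Ligands: 2 iodo (I, -1), 2 ammine (NH3, neutral), 2 triphenylphosphine (PPh3, neutral). Ligand charge sum = -2.
With Cu in oxidation state +2, the complex ion is [Cu...].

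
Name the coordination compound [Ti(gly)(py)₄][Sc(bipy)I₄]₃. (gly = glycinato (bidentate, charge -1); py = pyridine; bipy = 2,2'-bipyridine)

Both ions are complex: the cation is named first with the plain metal name, the anion second with the -ate form; each ion's ligands are alphabetised independently.
Scandium is always +3 in its complexes; the anion's ligand charges sum to -4, so the complex anion is 1−.
With 3 anions per cation, the cation must be 3×1 = 3+.
Cation: ligand charges sum to -1; for the ion to be 3+, Ti = +4.

(glycinato)tetrakis(pyridine)titanium(IV) (2,2'-bipyridine)tetraiodoscandate(III)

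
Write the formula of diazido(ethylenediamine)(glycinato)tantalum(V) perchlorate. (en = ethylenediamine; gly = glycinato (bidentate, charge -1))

Ligands: 2 azido (N3, -1), 1 ethylenediamine (en, neutral), 1 glycinato (gly, -1). Ligand charge sum = -3.
Charge balance with perchlorate (-1) requires 1 complex ion per 2 perchlorate.

[Ta(en)(gly)(N3)2](ClO4)2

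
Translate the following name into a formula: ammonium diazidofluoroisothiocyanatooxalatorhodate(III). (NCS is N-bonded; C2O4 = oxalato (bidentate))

(NH4)3[Rh(C2O4)F(N3)2(NCS)]

Ligands: 1 isothiocyanato (NCS, -1), 1 fluoro (F, -1), 1 oxalato (C2O4, -2), 2 azido (N3, -1). Ligand charge sum = -6.
Charge balance with ammonium (+1) requires 1 complex ion per 3 ammonium.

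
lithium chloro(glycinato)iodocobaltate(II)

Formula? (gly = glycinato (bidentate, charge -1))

Li[CoCl(gly)I]

Ligands: 1 glycinato (gly, -1), 1 iodo (I, -1), 1 chloro (Cl, -1). Ligand charge sum = -3.
With Co in oxidation state +2, the complex ion is [Co...]^1−.
Charge balance with lithium (+1) requires 1 complex ion per 1 lithium.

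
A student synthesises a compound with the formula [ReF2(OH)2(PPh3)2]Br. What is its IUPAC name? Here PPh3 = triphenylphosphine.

The 1 bromide counter-ion carries a total charge of -1, so each complex ion is 1+.
Ligand charges: 2×triphenylphosphine (neutral), 2×fluoro (-1 each), 2×hydroxo (-1 each); total -4. So Re + (-4) = 1+, giving Re = +5.
Ligands are named alphabetically: fluoro before hydroxo before triphenylphosphine.

difluorodihydroxobis(triphenylphosphine)rhenium(V) bromide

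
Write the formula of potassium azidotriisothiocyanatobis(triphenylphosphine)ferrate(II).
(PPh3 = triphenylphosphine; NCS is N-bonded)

Ligands: 2 triphenylphosphine (PPh3, neutral), 1 azido (N3, -1), 3 isothiocyanato (NCS, -1). Ligand charge sum = -4.
With Fe in oxidation state +2, the complex ion is [Fe...]^2−.
Charge balance with potassium (+1) requires 1 complex ion per 2 potassium.

K2[Fe(N3)(NCS)3(PPh3)2]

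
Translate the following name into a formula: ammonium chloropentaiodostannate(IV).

(NH4)2[SnClI5]

Ligands: 1 chloro (Cl, -1), 5 iodo (I, -1). Ligand charge sum = -6.
With Sn in oxidation state +4, the complex ion is [Sn...]^2−.
Charge balance with ammonium (+1) requires 1 complex ion per 2 ammonium.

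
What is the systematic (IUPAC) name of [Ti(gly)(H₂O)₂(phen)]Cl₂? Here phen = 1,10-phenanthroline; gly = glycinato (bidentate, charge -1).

The 2 chloride counter-ions carry a total charge of -2, so each complex ion is 2+.
Ligand charges: 2×aqua (neutral), 1×1,10-phenanthroline (neutral), 1×glycinato (-1 each); total -1. So Ti + (-1) = 2+, giving Ti = +3.
Ligands are named alphabetically: aqua before glycinato before phenanthroline.

diaqua(glycinato)(1,10-phenanthroline)titanium(III) chloride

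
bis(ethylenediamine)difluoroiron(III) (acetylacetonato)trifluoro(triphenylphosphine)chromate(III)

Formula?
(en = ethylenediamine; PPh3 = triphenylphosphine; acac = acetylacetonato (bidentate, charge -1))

Cation [Fe…]: ligand charges -2, Fe(III) ⇒ ion charge 1+.
Anion [Cr…]: ligand charges -4, Cr(III) ⇒ ion charge 1−.
One 1+ cation balances one 1− anion.

[Fe(en)2F2][Cr(acac)F3(PPh3)]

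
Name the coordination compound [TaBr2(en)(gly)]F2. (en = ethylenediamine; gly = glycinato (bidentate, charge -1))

The 2 fluoride counter-ions carry a total charge of -2, so each complex ion is 2+.
Ligand charges: 1×ethylenediamine (neutral), 2×bromo (-1 each), 1×glycinato (-1 each); total -3. So Ta + (-3) = 2+, giving Ta = +5.
Ligands are named alphabetically: bromo before ethylenediamine before glycinato.

dibromo(ethylenediamine)(glycinato)tantalum(V) fluoride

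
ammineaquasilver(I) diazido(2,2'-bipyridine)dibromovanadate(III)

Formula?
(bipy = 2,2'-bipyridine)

Cation [Ag…]: ligand charges 0, Ag(I) ⇒ ion charge 1+.
Anion [V…]: ligand charges -4, V(III) ⇒ ion charge 1−.
One 1+ cation balances one 1− anion.

[Ag(H2O)(NH3)][V(bipy)Br2(N3)2]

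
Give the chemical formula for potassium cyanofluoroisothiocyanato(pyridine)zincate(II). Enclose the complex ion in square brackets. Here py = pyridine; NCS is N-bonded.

Ligands: 1 fluoro (F, -1), 1 pyridine (py, neutral), 1 cyano (CN, -1), 1 isothiocyanato (NCS, -1). Ligand charge sum = -3.
Charge balance with potassium (+1) requires 1 complex ion per 1 potassium.

K[Zn(CN)F(NCS)(py)]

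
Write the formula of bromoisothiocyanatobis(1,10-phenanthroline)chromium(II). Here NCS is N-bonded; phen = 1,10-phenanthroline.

Ligands: 1 bromo (Br, -1), 1 isothiocyanato (NCS, -1), 2 1,10-phenanthroline (phen, neutral). Ligand charge sum = -2.
With Cr in oxidation state +2, the complex ion is [Cr...].

[CrBr(NCS)(phen)2]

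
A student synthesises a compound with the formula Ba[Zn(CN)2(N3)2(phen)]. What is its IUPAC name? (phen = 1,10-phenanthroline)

barium diazidodicyano(1,10-phenanthroline)zincate(II)

The 1 barium counter-ion carries a total charge of +2, so each complex ion is 2−.
Ligand charges: 2×cyano (-1 each), 1×1,10-phenanthroline (neutral), 2×azido (-1 each); total -4. So Zn + (-4) = 2−, giving Zn = +2.
The complex ion is anionic, so zinc takes the -ate form zincate(II).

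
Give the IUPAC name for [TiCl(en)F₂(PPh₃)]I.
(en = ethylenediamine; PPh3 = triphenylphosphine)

chloro(ethylenediamine)difluoro(triphenylphosphine)titanium(IV) iodide

The 1 iodide counter-ion carries a total charge of -1, so each complex ion is 1+.
Ligand charges: 1×chloro (-1 each), 1×ethylenediamine (neutral), 1×triphenylphosphine (neutral), 2×fluoro (-1 each); total -3. So Ti + (-3) = 1+, giving Ti = +4.
Ligands are named alphabetically: chloro before ethylenediamine before fluoro before triphenylphosphine.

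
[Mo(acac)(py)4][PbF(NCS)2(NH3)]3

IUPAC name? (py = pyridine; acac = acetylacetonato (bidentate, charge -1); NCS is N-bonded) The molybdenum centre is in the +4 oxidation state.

(acetylacetonato)tetrakis(pyridine)molybdenum(IV) amminefluorodiisothiocyanatoplumbate(II)

Mo is given as +4; the cation's ligand charges sum to -1, so the complex cation is 3+.
With 3 anions per cation, each anion must be 3/3 = 1−.
Anion: ligand charges sum to -3; for the ion to be 1−, Pb = +2.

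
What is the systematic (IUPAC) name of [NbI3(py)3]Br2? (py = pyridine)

triiodotris(pyridine)niobium(V) bromide

The 2 bromide counter-ions carry a total charge of -2, so each complex ion is 2+.
Ligand charges: 3×iodo (-1 each), 3×pyridine (neutral); total -3. So Nb + (-3) = 2+, giving Nb = +5.
Ligands are named alphabetically: iodo before pyridine.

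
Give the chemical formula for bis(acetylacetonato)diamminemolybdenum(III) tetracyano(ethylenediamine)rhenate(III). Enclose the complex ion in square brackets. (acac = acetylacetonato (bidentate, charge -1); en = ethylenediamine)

[Mo(acac)2(NH3)2][Re(CN)4(en)]

Cation [Mo…]: ligand charges -2, Mo(III) ⇒ ion charge 1+.
Anion [Re…]: ligand charges -4, Re(III) ⇒ ion charge 1−.
One 1+ cation balances one 1− anion.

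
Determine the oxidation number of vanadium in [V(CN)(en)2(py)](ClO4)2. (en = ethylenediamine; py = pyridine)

+3

2 perchlorate outside the brackets (-1 each) → the complex ion is 2+.
Ligand charges: 2×en neutral; 1×py neutral; 1×CN = -1; sum -1.
V + (-1) = 2+ ⇒ V is +3.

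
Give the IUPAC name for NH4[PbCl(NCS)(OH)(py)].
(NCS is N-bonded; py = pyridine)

ammonium chlorohydroxoisothiocyanato(pyridine)plumbate(II)

The 1 ammonium counter-ion carries a total charge of +1, so each complex ion is 1−.
Ligand charges: 1×chloro (-1 each), 1×isothiocyanato (-1 each), 1×hydroxo (-1 each), 1×pyridine (neutral); total -3. So Pb + (-3) = 1−, giving Pb = +2.
The complex ion is anionic, so lead takes the -ate form plumbate(II).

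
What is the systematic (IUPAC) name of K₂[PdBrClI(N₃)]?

potassium azidobromochloroiodopalladate(II)

The 2 potassium counter-ions carry a total charge of +2, so each complex ion is 2−.
Ligand charges: 1×azido (-1 each), 1×iodo (-1 each), 1×chloro (-1 each), 1×bromo (-1 each); total -4. So Pd + (-4) = 2−, giving Pd = +2.
Ligands are named alphabetically: azido before bromo before chloro before iodo.
The complex ion is anionic, so palladium takes the -ate form palladate(II).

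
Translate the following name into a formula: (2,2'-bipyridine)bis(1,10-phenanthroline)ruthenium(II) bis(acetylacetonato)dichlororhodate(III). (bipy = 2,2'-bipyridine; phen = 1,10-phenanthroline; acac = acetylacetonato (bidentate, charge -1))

Cation [Ru…]: ligand charges 0, Ru(II) ⇒ ion charge 2+.
Anion [Rh…]: ligand charges -4, Rh(III) ⇒ ion charge 1−.

[Ru(bipy)(phen)2][Rh(acac)2Cl2]2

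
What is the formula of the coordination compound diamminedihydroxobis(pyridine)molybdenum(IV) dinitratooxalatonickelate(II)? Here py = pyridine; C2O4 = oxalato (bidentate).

Cation [Mo…]: ligand charges -2, Mo(IV) ⇒ ion charge 2+.
Anion [Ni…]: ligand charges -4, Ni(II) ⇒ ion charge 2−.
One 2+ cation balances one 2− anion.

[Mo(NH3)2(OH)2(py)2][Ni(C2O4)(NO3)2]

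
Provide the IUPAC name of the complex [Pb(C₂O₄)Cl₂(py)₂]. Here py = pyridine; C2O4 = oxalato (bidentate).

dichlorooxalatobis(pyridine)lead(IV)

There is no counter-ion, so the complex is neutral overall.
Ligand charges: 2×pyridine (neutral), 1×oxalato (-2 each), 2×chloro (-1 each); total -4. So Pb + (-4) = 0, giving Pb = +4.
Ligands are named alphabetically: chloro before oxalato before pyridine.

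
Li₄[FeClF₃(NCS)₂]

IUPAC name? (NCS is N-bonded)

The 4 lithium counter-ions carry a total charge of +4, so each complex ion is 4−.
Ligand charges: 1×chloro (-1 each), 3×fluoro (-1 each), 2×isothiocyanato (-1 each); total -6. So Fe + (-6) = 4−, giving Fe = +2.
Ligands are named alphabetically: chloro before fluoro before isothiocyanato.
The complex ion is anionic, so iron takes the -ate form ferrate(II).

lithium chlorotrifluorodiisothiocyanatoferrate(II)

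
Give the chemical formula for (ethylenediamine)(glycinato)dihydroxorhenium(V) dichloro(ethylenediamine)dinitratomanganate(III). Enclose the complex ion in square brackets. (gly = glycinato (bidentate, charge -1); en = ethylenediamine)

Cation [Re…]: ligand charges -3, Re(V) ⇒ ion charge 2+.
Anion [Mn…]: ligand charges -4, Mn(III) ⇒ ion charge 1−.
One 2+ cation requires 2 of the 1− anion.

[Re(en)(gly)(OH)2][MnCl2(en)(NO3)2]2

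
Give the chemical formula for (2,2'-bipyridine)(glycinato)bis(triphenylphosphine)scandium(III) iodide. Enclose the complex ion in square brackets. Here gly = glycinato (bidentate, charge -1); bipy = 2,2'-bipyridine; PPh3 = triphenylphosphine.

[Sc(bipy)(gly)(PPh3)2]I2

Ligands: 1 glycinato (gly, -1), 1 2,2'-bipyridine (bipy, neutral), 2 triphenylphosphine (PPh3, neutral). Ligand charge sum = -1.
With Sc in oxidation state +3, the complex ion is [Sc...]^2+.
Charge balance with iodide (-1) requires 1 complex ion per 2 iodide.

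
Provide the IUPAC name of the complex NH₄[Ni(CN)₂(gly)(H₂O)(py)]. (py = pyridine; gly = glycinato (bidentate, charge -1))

The 1 ammonium counter-ion carries a total charge of +1, so each complex ion is 1−.
Ligand charges: 2×cyano (-1 each), 1×aqua (neutral), 1×pyridine (neutral), 1×glycinato (-1 each); total -3. So Ni + (-3) = 1−, giving Ni = +2.
Ligands are named alphabetically: aqua before cyano before glycinato before pyridine.
The complex ion is anionic, so nickel takes the -ate form nickelate(II).

ammonium aquadicyano(glycinato)(pyridine)nickelate(II)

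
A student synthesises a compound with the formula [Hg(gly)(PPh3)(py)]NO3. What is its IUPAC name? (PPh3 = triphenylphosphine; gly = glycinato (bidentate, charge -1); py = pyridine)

(glycinato)(pyridine)(triphenylphosphine)mercury(II) nitrate

The 1 nitrate counter-ion carries a total charge of -1, so each complex ion is 1+.
Ligand charges: 1×triphenylphosphine (neutral), 1×glycinato (-1 each), 1×pyridine (neutral); total -1. So Hg + (-1) = 1+, giving Hg = +2.
Ligands are named alphabetically: glycinato before pyridine before triphenylphosphine.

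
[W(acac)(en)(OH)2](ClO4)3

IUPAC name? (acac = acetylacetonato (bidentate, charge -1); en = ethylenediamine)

The 3 perchlorate counter-ions carry a total charge of -3, so each complex ion is 3+.
Ligand charges: 2×hydroxo (-1 each), 1×acetylacetonato (-1 each), 1×ethylenediamine (neutral); total -3. So W + (-3) = 3+, giving W = +6.
Ligands are named alphabetically: acetylacetonato before ethylenediamine before hydroxo.

(acetylacetonato)(ethylenediamine)dihydroxotungsten(VI) perchlorate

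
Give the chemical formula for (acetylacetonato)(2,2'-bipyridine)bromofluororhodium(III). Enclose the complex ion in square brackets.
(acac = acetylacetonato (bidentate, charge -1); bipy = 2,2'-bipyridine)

Ligands: 1 acetylacetonato (acac, -1), 1 bromo (Br, -1), 1 fluoro (F, -1), 1 2,2'-bipyridine (bipy, neutral). Ligand charge sum = -3.
With Rh in oxidation state +3, the complex ion is [Rh...].

[Rh(acac)(bipy)BrF]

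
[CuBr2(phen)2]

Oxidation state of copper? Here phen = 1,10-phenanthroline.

No counter-ion: the bracketed complex is neutral.
Ligand charges: 2×phen neutral; 2×Br = -2; sum -2.
Cu + (-2) = 0 ⇒ Cu is +2.

+2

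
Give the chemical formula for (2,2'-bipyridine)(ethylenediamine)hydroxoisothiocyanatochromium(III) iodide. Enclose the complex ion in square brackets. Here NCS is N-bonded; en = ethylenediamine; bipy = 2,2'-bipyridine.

[Cr(bipy)(en)(NCS)(OH)]I

Ligands: 1 isothiocyanato (NCS, -1), 1 ethylenediamine (en, neutral), 1 hydroxo (OH, -1), 1 2,2'-bipyridine (bipy, neutral). Ligand charge sum = -2.
With Cr in oxidation state +3, the complex ion is [Cr...]^1+.
Charge balance with iodide (-1) requires 1 complex ion per 1 iodide.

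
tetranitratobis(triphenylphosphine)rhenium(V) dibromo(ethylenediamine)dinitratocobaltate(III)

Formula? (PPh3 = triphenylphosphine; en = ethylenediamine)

[Re(NO3)4(PPh3)2][CoBr2(en)(NO3)2]

Cation [Re…]: ligand charges -4, Re(V) ⇒ ion charge 1+.
Anion [Co…]: ligand charges -4, Co(III) ⇒ ion charge 1−.
One 1+ cation balances one 1− anion.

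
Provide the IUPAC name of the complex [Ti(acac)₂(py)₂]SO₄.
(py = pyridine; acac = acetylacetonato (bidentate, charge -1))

The 1 sulfate counter-ion carries a total charge of -2, so each complex ion is 2+.
Ligand charges: 2×pyridine (neutral), 2×acetylacetonato (-1 each); total -2. So Ti + (-2) = 2+, giving Ti = +4.
Ligands are named alphabetically: acetylacetonato before pyridine.

bis(acetylacetonato)bis(pyridine)titanium(IV) sulfate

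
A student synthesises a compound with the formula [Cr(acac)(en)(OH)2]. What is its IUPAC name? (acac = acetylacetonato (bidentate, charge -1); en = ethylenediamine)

There is no counter-ion, so the complex is neutral overall.
Ligand charges: 1×acetylacetonato (-1 each), 1×ethylenediamine (neutral), 2×hydroxo (-1 each); total -3. So Cr + (-3) = 0, giving Cr = +3.
Ligands are named alphabetically: acetylacetonato before ethylenediamine before hydroxo.

(acetylacetonato)(ethylenediamine)dihydroxochromium(III)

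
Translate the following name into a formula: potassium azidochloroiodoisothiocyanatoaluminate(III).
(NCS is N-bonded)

K[AlClI(N3)(NCS)]

Ligands: 1 azido (N3, -1), 1 chloro (Cl, -1), 1 iodo (I, -1), 1 isothiocyanato (NCS, -1). Ligand charge sum = -4.
Charge balance with potassium (+1) requires 1 complex ion per 1 potassium.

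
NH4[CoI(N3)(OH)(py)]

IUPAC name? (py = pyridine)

The 1 ammonium counter-ion carries a total charge of +1, so each complex ion is 1−.
Ligand charges: 1×pyridine (neutral), 1×iodo (-1 each), 1×azido (-1 each), 1×hydroxo (-1 each); total -3. So Co + (-3) = 1−, giving Co = +2.
Ligands are named alphabetically: azido before hydroxo before iodo before pyridine.
The complex ion is anionic, so cobalt takes the -ate form cobaltate(II).

ammonium azidohydroxoiodo(pyridine)cobaltate(II)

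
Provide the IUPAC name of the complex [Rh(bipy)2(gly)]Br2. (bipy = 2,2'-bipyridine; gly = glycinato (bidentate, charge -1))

bis(2,2'-bipyridine)(glycinato)rhodium(III) bromide

The 2 bromide counter-ions carry a total charge of -2, so each complex ion is 2+.
Ligand charges: 2×2,2'-bipyridine (neutral), 1×glycinato (-1 each); total -1. So Rh + (-1) = 2+, giving Rh = +3.
Ligands are named alphabetically: bipyridine before glycinato.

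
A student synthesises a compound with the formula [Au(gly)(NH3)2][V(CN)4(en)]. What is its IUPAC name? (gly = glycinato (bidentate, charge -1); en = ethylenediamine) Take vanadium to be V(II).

V is given as +2; the anion's ligand charges sum to -4, so the complex anion is 2−.
A 1:1 salt means the cation carries the equal and opposite charge, 2+.
Cation: ligand charges sum to -1; for the ion to be 2+, Au = +3.

diammine(glycinato)gold(III) tetracyano(ethylenediamine)vanadate(II)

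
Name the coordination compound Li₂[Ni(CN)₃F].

lithium tricyanofluoronickelate(II)

The 2 lithium counter-ions carry a total charge of +2, so each complex ion is 2−.
Ligand charges: 1×fluoro (-1 each), 3×cyano (-1 each); total -4. So Ni + (-4) = 2−, giving Ni = +2.
Ligands are named alphabetically: cyano before fluoro.
The complex ion is anionic, so nickel takes the -ate form nickelate(II).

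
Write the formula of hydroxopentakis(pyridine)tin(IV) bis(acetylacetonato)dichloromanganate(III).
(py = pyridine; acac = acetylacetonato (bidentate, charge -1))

Cation [Sn…]: ligand charges -1, Sn(IV) ⇒ ion charge 3+.
Anion [Mn…]: ligand charges -4, Mn(III) ⇒ ion charge 1−.
One 3+ cation requires 3 of the 1− anion.

[Sn(OH)(py)5][Mn(acac)2Cl2]3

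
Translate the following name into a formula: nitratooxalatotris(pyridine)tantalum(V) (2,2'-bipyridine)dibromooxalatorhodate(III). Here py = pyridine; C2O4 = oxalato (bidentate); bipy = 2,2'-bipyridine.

Cation [Ta…]: ligand charges -3, Ta(V) ⇒ ion charge 2+.
Anion [Rh…]: ligand charges -4, Rh(III) ⇒ ion charge 1−.

[Ta(C2O4)(NO3)(py)3][Rh(bipy)Br2(C2O4)]2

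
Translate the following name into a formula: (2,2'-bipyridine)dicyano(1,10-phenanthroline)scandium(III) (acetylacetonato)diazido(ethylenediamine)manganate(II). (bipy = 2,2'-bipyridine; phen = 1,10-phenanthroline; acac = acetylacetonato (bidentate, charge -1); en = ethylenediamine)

Cation [Sc…]: ligand charges -2, Sc(III) ⇒ ion charge 1+.
Anion [Mn…]: ligand charges -3, Mn(II) ⇒ ion charge 1−.
One 1+ cation balances one 1− anion.

[Sc(bipy)(CN)2(phen)][Mn(acac)(en)(N3)2]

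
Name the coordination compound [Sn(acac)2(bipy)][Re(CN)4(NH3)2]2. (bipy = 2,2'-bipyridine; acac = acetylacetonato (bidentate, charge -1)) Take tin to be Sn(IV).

Both ions are complex: the cation is named first with the plain metal name, the anion second with the -ate form; each ion's ligands are alphabetised independently.
Sn is given as +4; the cation's ligand charges sum to -2, so the complex cation is 2+.
With 2 anions per cation, each anion must be 2/2 = 1−.
Anion: ligand charges sum to -4; for the ion to be 1−, Re = +3.

bis(acetylacetonato)(2,2'-bipyridine)tin(IV) diamminetetracyanorhenate(III)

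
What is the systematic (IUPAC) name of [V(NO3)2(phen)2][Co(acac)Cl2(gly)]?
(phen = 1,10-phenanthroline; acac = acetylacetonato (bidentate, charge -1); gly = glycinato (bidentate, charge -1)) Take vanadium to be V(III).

Both ions are complex: the cation is named first with the plain metal name, the anion second with the -ate form; each ion's ligands are alphabetised independently.
V is given as +3; the cation's ligand charges sum to -2, so the complex cation is 1+.
A 1:1 salt means the anion carries the equal and opposite charge, 1−.
Anion: ligand charges sum to -4; for the ion to be 1−, Co = +3.

dinitratobis(1,10-phenanthroline)vanadium(III) (acetylacetonato)dichloro(glycinato)cobaltate(III)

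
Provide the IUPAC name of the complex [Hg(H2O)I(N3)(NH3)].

There is no counter-ion, so the complex is neutral overall.
Ligand charges: 1×ammine (neutral), 1×aqua (neutral), 1×azido (-1 each), 1×iodo (-1 each); total -2. So Hg + (-2) = 0, giving Hg = +2.
Ligands are named alphabetically: ammine before aqua before azido before iodo.

ammineaquaazidoiodomercury(II)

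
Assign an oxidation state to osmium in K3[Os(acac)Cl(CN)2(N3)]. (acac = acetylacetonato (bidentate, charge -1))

+2

3 potassium outside the brackets (+1 each) → the complex ion is 3−.
Ligand charges: 2×CN = -2; 1×acac = -1; 1×Cl = -1; 1×N3 = -1; sum -5.
Os + (-5) = 3− ⇒ Os is +2.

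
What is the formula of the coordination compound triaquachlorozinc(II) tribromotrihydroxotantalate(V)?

Cation [Zn…]: ligand charges -1, Zn(II) ⇒ ion charge 1+.
Anion [Ta…]: ligand charges -6, Ta(V) ⇒ ion charge 1−.
One 1+ cation balances one 1− anion.

[ZnCl(H2O)3][TaBr3(OH)3]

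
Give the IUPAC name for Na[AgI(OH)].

sodium hydroxoiodoargentate(I)

The 1 sodium counter-ion carries a total charge of +1, so each complex ion is 1−.
Ligand charges: 1×hydroxo (-1 each), 1×iodo (-1 each); total -2. So Ag + (-2) = 1−, giving Ag = +1.
Ligands are named alphabetically: hydroxo before iodo.
The complex ion is anionic, so silver takes the -ate form argentate(I).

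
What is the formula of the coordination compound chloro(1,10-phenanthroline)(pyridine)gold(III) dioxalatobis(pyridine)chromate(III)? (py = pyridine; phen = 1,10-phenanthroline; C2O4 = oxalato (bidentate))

[AuCl(phen)(py)][Cr(C2O4)2(py)2]2

Cation [Au…]: ligand charges -1, Au(III) ⇒ ion charge 2+.
Anion [Cr…]: ligand charges -4, Cr(III) ⇒ ion charge 1−.
One 2+ cation requires 2 of the 1− anion.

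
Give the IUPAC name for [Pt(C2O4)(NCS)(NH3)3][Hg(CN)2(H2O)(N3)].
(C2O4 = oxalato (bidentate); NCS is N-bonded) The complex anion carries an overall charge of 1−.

triammineisothiocyanatooxalatoplatinum(IV) aquaazidodicyanomercurate(II)

Both ions are complex: the cation is named first with the plain metal name, the anion second with the -ate form; each ion's ligands are alphabetised independently.
The complex anion is given as 1−; its ligand charges sum to -3, so Hg = +2.
A 1:1 salt means the cation carries the equal and opposite charge, 1+.
Cation: ligand charges sum to -3; for the ion to be 1+, Pt = +4.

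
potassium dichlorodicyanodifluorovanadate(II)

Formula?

Ligands: 2 fluoro (F, -1), 2 cyano (CN, -1), 2 chloro (Cl, -1). Ligand charge sum = -6.
With V in oxidation state +2, the complex ion is [V...]^4−.
Charge balance with potassium (+1) requires 1 complex ion per 4 potassium.

K4[VCl2(CN)2F2]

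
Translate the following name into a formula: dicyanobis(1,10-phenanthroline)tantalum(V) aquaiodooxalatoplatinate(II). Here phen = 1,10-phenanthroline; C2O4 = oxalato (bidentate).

[Ta(CN)2(phen)2][Pt(C2O4)(H2O)I]3

Cation [Ta…]: ligand charges -2, Ta(V) ⇒ ion charge 3+.
Anion [Pt…]: ligand charges -3, Pt(II) ⇒ ion charge 1−.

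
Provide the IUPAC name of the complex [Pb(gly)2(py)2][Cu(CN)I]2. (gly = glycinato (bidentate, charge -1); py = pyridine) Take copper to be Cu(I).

Cu is given as +1; the anion's ligand charges sum to -2, so the complex anion is 1−.
With 2 anions per cation, the cation must be 2×1 = 2+.
Cation: ligand charges sum to -2; for the ion to be 2+, Pb = +4.

bis(glycinato)bis(pyridine)lead(IV) cyanoiodocuprate(I)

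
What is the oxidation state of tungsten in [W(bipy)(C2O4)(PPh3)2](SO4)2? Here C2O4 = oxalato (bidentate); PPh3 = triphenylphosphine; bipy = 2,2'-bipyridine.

2 sulfate outside the brackets (-2 each) → the complex ion is 4+.
Ligand charges: 1×C2O4 = -2; 2×PPh3 neutral; 1×bipy neutral; sum -2.
W + (-2) = 4+ ⇒ W is +6.

+6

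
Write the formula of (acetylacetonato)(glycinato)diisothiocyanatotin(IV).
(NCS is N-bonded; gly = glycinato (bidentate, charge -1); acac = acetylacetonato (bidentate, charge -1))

[Sn(acac)(gly)(NCS)2]

Ligands: 2 isothiocyanato (NCS, -1), 1 glycinato (gly, -1), 1 acetylacetonato (acac, -1). Ligand charge sum = -4.
With Sn in oxidation state +4, the complex ion is [Sn...].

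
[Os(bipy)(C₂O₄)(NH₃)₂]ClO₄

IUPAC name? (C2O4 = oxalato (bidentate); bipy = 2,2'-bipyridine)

diammine(2,2'-bipyridine)oxalatoosmium(III) perchlorate

The 1 perchlorate counter-ion carries a total charge of -1, so each complex ion is 1+.
Ligand charges: 1×oxalato (-2 each), 2×ammine (neutral), 1×2,2'-bipyridine (neutral); total -2. So Os + (-2) = 1+, giving Os = +3.
Ligands are named alphabetically: ammine before bipyridine before oxalato.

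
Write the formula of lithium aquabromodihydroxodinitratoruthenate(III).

Li2[RuBr(H2O)(NO3)2(OH)2]

Ligands: 1 aqua (H2O, neutral), 1 bromo (Br, -1), 2 hydroxo (OH, -1), 2 nitrato (NO3, -1). Ligand charge sum = -5.
With Ru in oxidation state +3, the complex ion is [Ru...]^2−.
Charge balance with lithium (+1) requires 1 complex ion per 2 lithium.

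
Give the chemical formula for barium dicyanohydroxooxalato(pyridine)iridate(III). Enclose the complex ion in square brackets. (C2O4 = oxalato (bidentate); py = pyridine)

Ligands: 1 hydroxo (OH, -1), 1 oxalato (C2O4, -2), 1 pyridine (py, neutral), 2 cyano (CN, -1). Ligand charge sum = -5.
Charge balance with barium (+2) requires 1 complex ion per 1 barium.

Ba[Ir(C2O4)(CN)2(OH)(py)]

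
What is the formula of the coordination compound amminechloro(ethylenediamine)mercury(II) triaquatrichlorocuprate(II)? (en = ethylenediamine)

[HgCl(en)(NH3)][CuCl3(H2O)3]

Cation [Hg…]: ligand charges -1, Hg(II) ⇒ ion charge 1+.
Anion [Cu…]: ligand charges -3, Cu(II) ⇒ ion charge 1−.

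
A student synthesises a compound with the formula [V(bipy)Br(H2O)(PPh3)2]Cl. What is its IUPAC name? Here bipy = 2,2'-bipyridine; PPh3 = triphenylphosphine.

aqua(2,2'-bipyridine)bromobis(triphenylphosphine)vanadium(II) chloride

The 1 chloride counter-ion carries a total charge of -1, so each complex ion is 1+.
Ligand charges: 1×bromo (-1 each), 1×aqua (neutral), 1×2,2'-bipyridine (neutral), 2×triphenylphosphine (neutral); total -1. So V + (-1) = 1+, giving V = +2.
Ligands are named alphabetically: aqua before bipyridine before bromo before triphenylphosphine.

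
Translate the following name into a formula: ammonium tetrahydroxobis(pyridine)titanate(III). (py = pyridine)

NH4[Ti(OH)4(py)2]

Ligands: 2 pyridine (py, neutral), 4 hydroxo (OH, -1). Ligand charge sum = -4.
With Ti in oxidation state +3, the complex ion is [Ti...]^1−.
Charge balance with ammonium (+1) requires 1 complex ion per 1 ammonium.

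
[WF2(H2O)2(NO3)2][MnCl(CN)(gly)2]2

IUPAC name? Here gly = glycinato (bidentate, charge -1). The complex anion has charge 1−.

diaquadifluorodinitratotungsten(VI) chlorocyanobis(glycinato)manganate(III)

Both ions are complex: the cation is named first with the plain metal name, the anion second with the -ate form; each ion's ligands are alphabetised independently.
The complex anion is given as 1−; its ligand charges sum to -4, so Mn = +3.
With 2 anions per cation, the cation must be 2×1 = 2+.
Cation: ligand charges sum to -4; for the ion to be 2+, W = +6.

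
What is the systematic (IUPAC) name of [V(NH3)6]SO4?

hexaamminevanadium(II) sulfate

The 1 sulfate counter-ion carries a total charge of -2, so each complex ion is 2+.
Ligand charges: 6×ammine (neutral); total 0. So V + (0) = 2+, giving V = +2.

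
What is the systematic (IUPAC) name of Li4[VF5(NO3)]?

The 4 lithium counter-ions carry a total charge of +4, so each complex ion is 4−.
Ligand charges: 1×nitrato (-1 each), 5×fluoro (-1 each); total -6. So V + (-6) = 4−, giving V = +2.
Ligands are named alphabetically: fluoro before nitrato.
The complex ion is anionic, so vanadium takes the -ate form vanadate(II).

lithium pentafluoronitratovanadate(II)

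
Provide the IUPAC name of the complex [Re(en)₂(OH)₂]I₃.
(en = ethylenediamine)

bis(ethylenediamine)dihydroxorhenium(V) iodide

The 3 iodide counter-ions carry a total charge of -3, so each complex ion is 3+.
Ligand charges: 2×hydroxo (-1 each), 2×ethylenediamine (neutral); total -2. So Re + (-2) = 3+, giving Re = +5.
Ligands are named alphabetically: ethylenediamine before hydroxo.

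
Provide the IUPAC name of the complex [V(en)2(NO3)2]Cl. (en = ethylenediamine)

The 1 chloride counter-ion carries a total charge of -1, so each complex ion is 1+.
Ligand charges: 2×ethylenediamine (neutral), 2×nitrato (-1 each); total -2. So V + (-2) = 1+, giving V = +3.
Ligands are named alphabetically: ethylenediamine before nitrato.

bis(ethylenediamine)dinitratovanadium(III) chloride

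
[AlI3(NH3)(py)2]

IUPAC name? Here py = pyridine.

There is no counter-ion, so the complex is neutral overall.
Ligand charges: 2×pyridine (neutral), 1×ammine (neutral), 3×iodo (-1 each); total -3. So Al + (-3) = 0, giving Al = +3.
Ligands are named alphabetically: ammine before iodo before pyridine.

amminetriiodobis(pyridine)aluminium(III)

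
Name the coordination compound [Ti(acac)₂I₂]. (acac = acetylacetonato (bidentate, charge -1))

bis(acetylacetonato)diiodotitanium(IV)

There is no counter-ion, so the complex is neutral overall.
Ligand charges: 2×acetylacetonato (-1 each), 2×iodo (-1 each); total -4. So Ti + (-4) = 0, giving Ti = +4.
Ligands are named alphabetically: acetylacetonato before iodo.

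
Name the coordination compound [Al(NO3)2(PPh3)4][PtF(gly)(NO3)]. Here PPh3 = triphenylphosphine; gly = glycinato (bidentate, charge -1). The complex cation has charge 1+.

dinitratotetrakis(triphenylphosphine)aluminium(III) fluoro(glycinato)nitratoplatinate(II)

Both ions are complex: the cation is named first with the plain metal name, the anion second with the -ate form; each ion's ligands are alphabetised independently.
The complex cation is given as 1+; its ligand charges sum to -2, so Al = +3.
A 1:1 salt means the anion carries the equal and opposite charge, 1−.
Anion: ligand charges sum to -3; for the ion to be 1−, Pt = +2.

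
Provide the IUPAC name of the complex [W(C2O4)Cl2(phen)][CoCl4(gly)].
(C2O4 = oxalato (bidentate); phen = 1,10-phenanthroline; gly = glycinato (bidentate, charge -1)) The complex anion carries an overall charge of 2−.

Both ions are complex: the cation is named first with the plain metal name, the anion second with the -ate form; each ion's ligands are alphabetised independently.
The complex anion is given as 2−; its ligand charges sum to -5, so Co = +3.
A 1:1 salt means the cation carries the equal and opposite charge, 2+.
Cation: ligand charges sum to -4; for the ion to be 2+, W = +6.

dichlorooxalato(1,10-phenanthroline)tungsten(VI) tetrachloro(glycinato)cobaltate(III)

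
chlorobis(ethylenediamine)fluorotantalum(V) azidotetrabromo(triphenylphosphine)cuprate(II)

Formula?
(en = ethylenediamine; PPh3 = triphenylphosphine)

[TaCl(en)2F][CuBr4(N3)(PPh3)]

Cation [Ta…]: ligand charges -2, Ta(V) ⇒ ion charge 3+.
Anion [Cu…]: ligand charges -5, Cu(II) ⇒ ion charge 3−.
One 3+ cation balances one 3− anion.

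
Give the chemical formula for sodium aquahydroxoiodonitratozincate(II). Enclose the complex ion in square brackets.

Na[Zn(H2O)I(NO3)(OH)]

Ligands: 1 nitrato (NO3, -1), 1 hydroxo (OH, -1), 1 aqua (H2O, neutral), 1 iodo (I, -1). Ligand charge sum = -3.
With Zn in oxidation state +2, the complex ion is [Zn...]^1−.
Charge balance with sodium (+1) requires 1 complex ion per 1 sodium.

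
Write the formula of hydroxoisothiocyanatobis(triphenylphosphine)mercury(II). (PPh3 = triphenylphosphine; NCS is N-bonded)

[Hg(NCS)(OH)(PPh3)2]

Ligands: 2 triphenylphosphine (PPh3, neutral), 1 isothiocyanato (NCS, -1), 1 hydroxo (OH, -1). Ligand charge sum = -2.
With Hg in oxidation state +2, the complex ion is [Hg...].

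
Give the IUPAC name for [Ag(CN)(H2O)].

aquacyanosilver(I)

There is no counter-ion, so the complex is neutral overall.
Ligand charges: 1×aqua (neutral), 1×cyano (-1 each); total -1. So Ag + (-1) = 0, giving Ag = +1.
Ligands are named alphabetically: aqua before cyano.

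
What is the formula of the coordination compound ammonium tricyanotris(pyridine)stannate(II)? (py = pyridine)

NH4[Sn(CN)3(py)3]

Ligands: 3 cyano (CN, -1), 3 pyridine (py, neutral). Ligand charge sum = -3.
With Sn in oxidation state +2, the complex ion is [Sn...]^1−.
Charge balance with ammonium (+1) requires 1 complex ion per 1 ammonium.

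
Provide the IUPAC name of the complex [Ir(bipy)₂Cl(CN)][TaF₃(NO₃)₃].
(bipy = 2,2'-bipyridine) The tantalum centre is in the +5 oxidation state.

bis(2,2'-bipyridine)chlorocyanoiridium(III) trifluorotrinitratotantalate(V)

Both ions are complex: the cation is named first with the plain metal name, the anion second with the -ate form; each ion's ligands are alphabetised independently.
Ta is given as +5; the anion's ligand charges sum to -6, so the complex anion is 1−.
A 1:1 salt means the cation carries the equal and opposite charge, 1+.
Cation: ligand charges sum to -2; for the ion to be 1+, Ir = +3.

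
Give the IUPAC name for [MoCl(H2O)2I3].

diaquachlorotriiodomolybdenum(IV)

There is no counter-ion, so the complex is neutral overall.
Ligand charges: 3×iodo (-1 each), 1×chloro (-1 each), 2×aqua (neutral); total -4. So Mo + (-4) = 0, giving Mo = +4.
Ligands are named alphabetically: aqua before chloro before iodo.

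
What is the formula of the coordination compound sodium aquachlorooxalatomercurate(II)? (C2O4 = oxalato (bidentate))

Na[Hg(C2O4)Cl(H2O)]

Ligands: 1 chloro (Cl, -1), 1 aqua (H2O, neutral), 1 oxalato (C2O4, -2). Ligand charge sum = -3.
With Hg in oxidation state +2, the complex ion is [Hg...]^1−.
Charge balance with sodium (+1) requires 1 complex ion per 1 sodium.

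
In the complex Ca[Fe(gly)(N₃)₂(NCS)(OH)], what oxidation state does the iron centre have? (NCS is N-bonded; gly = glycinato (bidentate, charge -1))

+3

1 calcium outside the brackets (+2 each) → the complex ion is 2−.
Ligand charges: 2×N3 = -2; 1×NCS = -1; 1×OH = -1; 1×gly = -1; sum -5.
Fe + (-5) = 2− ⇒ Fe is +3.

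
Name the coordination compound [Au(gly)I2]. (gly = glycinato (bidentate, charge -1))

(glycinato)diiodogold(III)

There is no counter-ion, so the complex is neutral overall.
Ligand charges: 2×iodo (-1 each), 1×glycinato (-1 each); total -3. So Au + (-3) = 0, giving Au = +3.
Ligands are named alphabetically: glycinato before iodo.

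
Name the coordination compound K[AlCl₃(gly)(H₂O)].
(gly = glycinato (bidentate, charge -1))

potassium aquatrichloro(glycinato)aluminate(III)

The 1 potassium counter-ion carries a total charge of +1, so each complex ion is 1−.
Ligand charges: 1×aqua (neutral), 1×glycinato (-1 each), 3×chloro (-1 each); total -4. So Al + (-4) = 1−, giving Al = +3.
Ligands are named alphabetically: aqua before chloro before glycinato.
The complex ion is anionic, so aluminium takes the -ate form aluminate(III).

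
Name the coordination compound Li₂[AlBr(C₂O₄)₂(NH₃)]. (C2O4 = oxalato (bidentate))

lithium amminebromodioxalatoaluminate(III)

The 2 lithium counter-ions carry a total charge of +2, so each complex ion is 2−.
Ligand charges: 1×ammine (neutral), 2×oxalato (-2 each), 1×bromo (-1 each); total -5. So Al + (-5) = 2−, giving Al = +3.
Ligands are named alphabetically: ammine before bromo before oxalato.
The complex ion is anionic, so aluminium takes the -ate form aluminate(III).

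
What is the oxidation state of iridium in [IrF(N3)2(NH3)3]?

+3

No counter-ion: the bracketed complex is neutral.
Ligand charges: 2×N3 = -2; 1×F = -1; 3×NH3 neutral; sum -3.
Ir + (-3) = 0 ⇒ Ir is +3.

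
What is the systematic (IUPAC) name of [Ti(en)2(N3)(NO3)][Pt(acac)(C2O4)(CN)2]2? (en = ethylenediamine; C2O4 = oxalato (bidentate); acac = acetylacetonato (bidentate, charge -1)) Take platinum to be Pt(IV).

Both ions are complex: the cation is named first with the plain metal name, the anion second with the -ate form; each ion's ligands are alphabetised independently.
Pt is given as +4; the anion's ligand charges sum to -5, so the complex anion is 1−.
With 2 anions per cation, the cation must be 2×1 = 2+.
Cation: ligand charges sum to -2; for the ion to be 2+, Ti = +4.

azidobis(ethylenediamine)nitratotitanium(IV) (acetylacetonato)dicyanooxalatoplatinate(IV)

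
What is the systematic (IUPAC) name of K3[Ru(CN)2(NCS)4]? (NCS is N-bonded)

potassium dicyanotetraisothiocyanatoruthenate(III)

The 3 potassium counter-ions carry a total charge of +3, so each complex ion is 3−.
Ligand charges: 4×isothiocyanato (-1 each), 2×cyano (-1 each); total -6. So Ru + (-6) = 3−, giving Ru = +3.
Ligands are named alphabetically: cyano before isothiocyanato.
The complex ion is anionic, so ruthenium takes the -ate form ruthenate(III).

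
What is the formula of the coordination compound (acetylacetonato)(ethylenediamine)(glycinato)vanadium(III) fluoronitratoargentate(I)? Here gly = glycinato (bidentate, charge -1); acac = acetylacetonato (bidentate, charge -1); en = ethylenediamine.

[V(acac)(en)(gly)][AgF(NO3)]

Cation [V…]: ligand charges -2, V(III) ⇒ ion charge 1+.
Anion [Ag…]: ligand charges -2, Ag(I) ⇒ ion charge 1−.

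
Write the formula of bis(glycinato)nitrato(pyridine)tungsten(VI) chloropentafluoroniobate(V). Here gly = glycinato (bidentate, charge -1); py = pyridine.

[W(gly)2(NO3)(py)][NbClF5]3

Cation [W…]: ligand charges -3, W(VI) ⇒ ion charge 3+.
Anion [Nb…]: ligand charges -6, Nb(V) ⇒ ion charge 1−.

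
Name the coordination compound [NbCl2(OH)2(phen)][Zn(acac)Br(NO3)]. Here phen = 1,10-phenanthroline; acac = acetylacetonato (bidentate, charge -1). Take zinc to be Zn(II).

dichlorodihydroxo(1,10-phenanthroline)niobium(V) (acetylacetonato)bromonitratozincate(II)

Zn is given as +2; the anion's ligand charges sum to -3, so the complex anion is 1−.
A 1:1 salt means the cation carries the equal and opposite charge, 1+.
Cation: ligand charges sum to -4; for the ion to be 1+, Nb = +5.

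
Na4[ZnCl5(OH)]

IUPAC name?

The 4 sodium counter-ions carry a total charge of +4, so each complex ion is 4−.
Ligand charges: 1×hydroxo (-1 each), 5×chloro (-1 each); total -6. So Zn + (-6) = 4−, giving Zn = +2.
Ligands are named alphabetically: chloro before hydroxo.
The complex ion is anionic, so zinc takes the -ate form zincate(II).

sodium pentachlorohydroxozincate(II)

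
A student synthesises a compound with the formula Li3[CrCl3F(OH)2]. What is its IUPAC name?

lithium trichlorofluorodihydroxochromate(III)

The 3 lithium counter-ions carry a total charge of +3, so each complex ion is 3−.
Ligand charges: 1×fluoro (-1 each), 2×hydroxo (-1 each), 3×chloro (-1 each); total -6. So Cr + (-6) = 3−, giving Cr = +3.
The complex ion is anionic, so chromium takes the -ate form chromate(III).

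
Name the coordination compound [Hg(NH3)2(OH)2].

diamminedihydroxomercury(II)

There is no counter-ion, so the complex is neutral overall.
Ligand charges: 2×hydroxo (-1 each), 2×ammine (neutral); total -2. So Hg + (-2) = 0, giving Hg = +2.
Ligands are named alphabetically: ammine before hydroxo.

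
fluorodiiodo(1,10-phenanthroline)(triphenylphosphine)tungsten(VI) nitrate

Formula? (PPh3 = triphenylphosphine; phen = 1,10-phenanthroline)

Ligands: 1 triphenylphosphine (PPh3, neutral), 1 fluoro (F, -1), 1 1,10-phenanthroline (phen, neutral), 2 iodo (I, -1). Ligand charge sum = -3.
Charge balance with nitrate (-1) requires 1 complex ion per 3 nitrate.

[WFI2(phen)(PPh3)](NO3)3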